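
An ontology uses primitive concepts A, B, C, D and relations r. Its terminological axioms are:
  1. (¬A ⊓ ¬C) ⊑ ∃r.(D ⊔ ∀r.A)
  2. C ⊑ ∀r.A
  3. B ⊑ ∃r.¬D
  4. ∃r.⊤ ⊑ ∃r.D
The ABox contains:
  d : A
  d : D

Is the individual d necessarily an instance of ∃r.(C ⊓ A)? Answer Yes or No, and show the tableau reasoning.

1. d : ∃r.(C ⊓ A)?  L(d) = {A, D} ∪ {∀r.(¬C ⊔ ¬A)}
   open: L(d) ⊇ {A, D, ¬B, ¬C, ∀r.(¬C ⊔ ¬A), …} — d ∉ ∃r.(C ⊓ A) possible
2. Hence d : ∃r.(C ⊓ A): not entailed.

No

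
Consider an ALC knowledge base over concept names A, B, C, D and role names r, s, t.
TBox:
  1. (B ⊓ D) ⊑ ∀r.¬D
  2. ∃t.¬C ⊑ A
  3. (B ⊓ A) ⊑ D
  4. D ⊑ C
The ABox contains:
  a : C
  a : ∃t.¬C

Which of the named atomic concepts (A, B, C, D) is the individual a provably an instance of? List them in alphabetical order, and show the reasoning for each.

1. a : A?  L(a) = {C, ∃t.¬C} ∪ {¬A}
   clash {A, ¬A} at a — a ∈ A
2. a : B?  L(a) = {C, ∃t.¬C} ∪ {¬B}
   apply at a: ∃t.¬C⊑A
   open: L(a) ⊇ {A, C, ¬B, ∃t.¬C} (+ ∃-successors) — a ∉ B possible
3. a : C?  L(a) = {C, ∃t.¬C} ∪ {¬C}
   clash {C, ¬C} at a — a ∈ C
4. a : D?  L(a) = {C, ∃t.¬C} ∪ {¬D}
   apply at a: ∃t.¬C⊑A
   open: L(a) ⊇ {A, C, ¬B, ¬D, ∃t.¬C} (+ ∃-successors) — a ∉ D possible
5. Entailed for a: {A, C}

{A, C}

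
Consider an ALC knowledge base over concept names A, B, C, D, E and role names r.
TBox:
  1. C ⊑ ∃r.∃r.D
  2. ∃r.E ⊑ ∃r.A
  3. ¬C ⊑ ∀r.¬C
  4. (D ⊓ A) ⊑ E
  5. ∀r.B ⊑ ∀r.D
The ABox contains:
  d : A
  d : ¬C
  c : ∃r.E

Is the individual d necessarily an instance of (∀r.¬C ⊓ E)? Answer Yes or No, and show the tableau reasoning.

No

1. d : (∀r.¬C ⊓ E)?  L(d) = {A, ¬C} ∪ {(∃r.C ⊔ ¬E)}
   apply at d: ¬C⊑∀r.¬C
   open: L(d) ⊇ {A, ¬C, ¬D, ¬E, ∀r.¬C, …} (+ ∃-successors) — d ∉ (∀r.¬C ⊓ E) possible
2. Hence d : (∀r.¬C ⊓ E): not entailed.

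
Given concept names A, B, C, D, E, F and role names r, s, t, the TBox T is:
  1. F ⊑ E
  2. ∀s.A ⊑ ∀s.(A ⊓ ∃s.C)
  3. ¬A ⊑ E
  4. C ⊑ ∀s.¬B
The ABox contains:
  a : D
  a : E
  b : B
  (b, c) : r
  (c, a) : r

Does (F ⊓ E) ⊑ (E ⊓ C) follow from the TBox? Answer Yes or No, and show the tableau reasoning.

1. (F ⊓ E) ⊑ (E ⊓ C)  ⇔  ((F ⊓ E) ⊓ (¬E ⊔ ¬C)) unsat w.r.t. T
   open: L(x₀) ⊇ {E, F, ¬C, ∃s.¬A} (+ ∃-successors)
2. Hence (F ⊓ E) ⊑ (E ⊓ C): not entailed.

No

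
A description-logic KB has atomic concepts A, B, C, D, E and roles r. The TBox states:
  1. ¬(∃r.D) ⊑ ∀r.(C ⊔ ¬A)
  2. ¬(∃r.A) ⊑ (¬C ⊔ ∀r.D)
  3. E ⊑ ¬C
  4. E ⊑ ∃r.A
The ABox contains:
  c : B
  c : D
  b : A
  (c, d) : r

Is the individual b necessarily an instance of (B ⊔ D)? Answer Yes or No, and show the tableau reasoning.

1. b : (B ⊔ D)?  L(b) = {A} ∪ {(¬B ⊓ ¬D)}
   open: L(b) ⊇ {A, ¬B, ¬D, ¬E, ∃r.A, …} (+ ∃-successors) — b ∉ (B ⊔ D) possible
2. Hence b : (B ⊔ D): not entailed.

No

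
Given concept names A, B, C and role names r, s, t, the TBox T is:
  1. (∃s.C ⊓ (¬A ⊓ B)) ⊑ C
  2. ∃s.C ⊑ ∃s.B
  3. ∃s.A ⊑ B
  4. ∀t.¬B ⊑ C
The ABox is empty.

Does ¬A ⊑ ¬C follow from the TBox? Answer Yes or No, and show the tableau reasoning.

1. ¬A ⊑ ¬C  ⇔  (¬A ⊓ C) unsat w.r.t. T
   open: L(x₀) ⊇ {C, ¬A, ∀s.¬A, ∀s.¬C}
2. Hence ¬A ⊑ ¬C: not entailed.

No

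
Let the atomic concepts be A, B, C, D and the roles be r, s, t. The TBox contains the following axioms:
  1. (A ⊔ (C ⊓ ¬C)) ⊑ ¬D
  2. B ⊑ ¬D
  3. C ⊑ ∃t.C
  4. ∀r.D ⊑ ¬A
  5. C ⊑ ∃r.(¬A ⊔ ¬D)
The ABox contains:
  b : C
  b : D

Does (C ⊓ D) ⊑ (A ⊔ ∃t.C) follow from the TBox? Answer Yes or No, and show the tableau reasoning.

Yes

1. (C ⊓ D) ⊑ (A ⊔ ∃t.C)  ⇔  ((C ⊓ D) ⊓ (¬A ⊓ ∀t.¬C)) unsat w.r.t. T
   all branches close; clash {D, ¬D} at x₀
2. Hence (C ⊓ D) ⊑ (A ⊔ ∃t.C): entailed.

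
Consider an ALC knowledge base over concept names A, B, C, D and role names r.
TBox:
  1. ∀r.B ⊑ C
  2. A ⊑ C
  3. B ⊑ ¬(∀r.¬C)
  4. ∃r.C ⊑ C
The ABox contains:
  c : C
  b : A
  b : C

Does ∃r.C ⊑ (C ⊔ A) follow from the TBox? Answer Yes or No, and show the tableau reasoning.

Yes

1. ∃r.C ⊑ (C ⊔ A)  ⇔  (∃r.C ⊓ (¬C ⊓ ¬A)) unsat w.r.t. T
   all branches close; clash {C, ¬C} at x₀
2. Hence ∃r.C ⊑ (C ⊔ A): entailed.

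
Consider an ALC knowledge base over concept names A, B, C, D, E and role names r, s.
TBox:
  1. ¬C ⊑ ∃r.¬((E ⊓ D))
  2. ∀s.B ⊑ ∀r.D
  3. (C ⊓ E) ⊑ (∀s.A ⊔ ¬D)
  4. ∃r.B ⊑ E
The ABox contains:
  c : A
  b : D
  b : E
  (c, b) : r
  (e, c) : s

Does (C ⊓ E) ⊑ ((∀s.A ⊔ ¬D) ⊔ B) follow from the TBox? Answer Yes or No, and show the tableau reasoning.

Yes

1. (C ⊓ E) ⊑ ((∀s.A ⊔ ¬D) ⊔ B)  ⇔  ((C ⊓ E) ⊓ ((∃s.¬A ⊓ D) ⊓ ¬B)) unsat w.r.t. T
   all branches close; clash {D, ¬D} at x₀
2. Hence (C ⊓ E) ⊑ ((∀s.A ⊔ ¬D) ⊔ B): entailed.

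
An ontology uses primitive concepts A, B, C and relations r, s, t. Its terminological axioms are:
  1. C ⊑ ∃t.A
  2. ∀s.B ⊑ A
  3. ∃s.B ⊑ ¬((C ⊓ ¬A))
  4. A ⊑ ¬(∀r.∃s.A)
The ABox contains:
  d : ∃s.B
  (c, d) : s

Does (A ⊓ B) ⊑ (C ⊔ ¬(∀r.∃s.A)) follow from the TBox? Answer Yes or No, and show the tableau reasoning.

1. (A ⊓ B) ⊑ (C ⊔ ¬(∀r.∃s.A))  ⇔  ((A ⊓ B) ⊓ (¬C ⊓ ∀r.∃s.A)) unsat w.r.t. T
   all branches close; clash {A, ¬A} at an ∃-successor
2. Hence (A ⊓ B) ⊑ (C ⊔ ¬(∀r.∃s.A)): entailed.

Yes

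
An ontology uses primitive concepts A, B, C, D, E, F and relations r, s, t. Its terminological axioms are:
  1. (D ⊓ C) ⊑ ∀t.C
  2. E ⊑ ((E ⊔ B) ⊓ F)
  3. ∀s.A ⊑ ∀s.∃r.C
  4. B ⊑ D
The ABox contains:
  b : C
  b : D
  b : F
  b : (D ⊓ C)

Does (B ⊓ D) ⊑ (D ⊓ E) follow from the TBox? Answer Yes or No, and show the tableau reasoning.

1. (B ⊓ D) ⊑ (D ⊓ E)  ⇔  ((B ⊓ D) ⊓ (¬D ⊔ ¬E)) unsat w.r.t. T
   open: L(x₀) ⊇ {B, D, ¬C, ¬E, ∃s.¬A} (+ ∃-successors)
2. Hence (B ⊓ D) ⊑ (D ⊓ E): not entailed.

No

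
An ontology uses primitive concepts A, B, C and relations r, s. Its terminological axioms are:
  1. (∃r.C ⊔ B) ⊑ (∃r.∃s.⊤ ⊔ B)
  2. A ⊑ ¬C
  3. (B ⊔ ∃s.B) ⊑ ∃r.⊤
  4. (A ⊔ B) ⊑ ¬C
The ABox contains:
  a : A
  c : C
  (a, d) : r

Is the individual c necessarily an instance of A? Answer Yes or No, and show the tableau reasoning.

1. c : A?  L(c) = {C} ∪ {¬A}
   open: L(c) ⊇ {C, ¬A, ¬B, ∀r.¬C, ∀s.¬B} — c ∉ A possible
2. Hence c : A: not entailed.

No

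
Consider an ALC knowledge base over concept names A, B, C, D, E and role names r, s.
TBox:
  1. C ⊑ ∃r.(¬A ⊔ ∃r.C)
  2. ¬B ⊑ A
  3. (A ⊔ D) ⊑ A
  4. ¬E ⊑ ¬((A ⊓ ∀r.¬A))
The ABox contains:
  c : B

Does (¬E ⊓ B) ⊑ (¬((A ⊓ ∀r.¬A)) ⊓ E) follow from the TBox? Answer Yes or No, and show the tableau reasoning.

No

1. (¬E ⊓ B) ⊑ (¬((A ⊓ ∀r.¬A)) ⊓ E)  ⇔  ((¬E ⊓ B) ⊓ ((A ⊓ ∀r.¬A) ⊔ ¬E)) unsat w.r.t. T
   apply at x₀: ¬E⊑¬((A ⊓ ∀r.¬A))
   open: L(x₀) ⊇ {B, ¬A, ¬C, ¬D, ¬E}
2. Hence (¬E ⊓ B) ⊑ (¬((A ⊓ ∀r.¬A)) ⊓ E): not entailed.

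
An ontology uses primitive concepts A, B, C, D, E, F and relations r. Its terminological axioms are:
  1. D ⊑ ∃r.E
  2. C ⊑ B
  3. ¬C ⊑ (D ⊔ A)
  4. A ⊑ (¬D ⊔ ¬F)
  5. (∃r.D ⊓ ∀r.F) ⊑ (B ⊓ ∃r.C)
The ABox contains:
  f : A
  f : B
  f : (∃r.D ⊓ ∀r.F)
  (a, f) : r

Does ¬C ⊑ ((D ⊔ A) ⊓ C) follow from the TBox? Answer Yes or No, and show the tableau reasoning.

1. ¬C ⊑ ((D ⊔ A) ⊓ C)  ⇔  (¬C ⊓ ((¬D ⊓ ¬A) ⊔ ¬C)) unsat w.r.t. T
   apply at x₀: ¬C⊑(D ⊔ A)
   open: L(x₀) ⊇ {D, ¬A, ¬C, ∀r.¬D, ∃r.E} (+ ∃-successors)
2. Hence ¬C ⊑ ((D ⊔ A) ⊓ C): not entailed.

No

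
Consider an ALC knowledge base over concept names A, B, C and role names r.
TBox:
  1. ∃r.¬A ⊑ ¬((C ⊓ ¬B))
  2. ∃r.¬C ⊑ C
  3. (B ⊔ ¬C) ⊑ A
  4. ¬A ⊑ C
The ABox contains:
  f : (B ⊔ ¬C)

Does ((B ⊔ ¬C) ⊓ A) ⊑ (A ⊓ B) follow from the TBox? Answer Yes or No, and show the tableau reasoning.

1. ((B ⊔ ¬C) ⊓ A) ⊑ (A ⊓ B)  ⇔  (((B ⊔ ¬C) ⊓ A) ⊓ (¬A ⊔ ¬B)) unsat w.r.t. T
   open: L(x₀) ⊇ {A, ¬B, ¬C, ∀r.A, ∀r.C}
2. Hence ((B ⊔ ¬C) ⊓ A) ⊑ (A ⊓ B): not entailed.

No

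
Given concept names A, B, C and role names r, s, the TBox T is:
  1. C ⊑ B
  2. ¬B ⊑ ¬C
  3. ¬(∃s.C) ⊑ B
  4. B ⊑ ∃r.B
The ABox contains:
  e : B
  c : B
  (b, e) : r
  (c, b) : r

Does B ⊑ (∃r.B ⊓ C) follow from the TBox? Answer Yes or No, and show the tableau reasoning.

1. B ⊑ (∃r.B ⊓ C)  ⇔  (B ⊓ (∀r.¬B ⊔ ¬C)) unsat w.r.t. T
   apply at x₀: B⊑∃r.B
   open: L(x₀) ⊇ {B, ¬C, ∃r.B} (+ ∃-successors)
2. Hence B ⊑ (∃r.B ⊓ C): not entailed.

No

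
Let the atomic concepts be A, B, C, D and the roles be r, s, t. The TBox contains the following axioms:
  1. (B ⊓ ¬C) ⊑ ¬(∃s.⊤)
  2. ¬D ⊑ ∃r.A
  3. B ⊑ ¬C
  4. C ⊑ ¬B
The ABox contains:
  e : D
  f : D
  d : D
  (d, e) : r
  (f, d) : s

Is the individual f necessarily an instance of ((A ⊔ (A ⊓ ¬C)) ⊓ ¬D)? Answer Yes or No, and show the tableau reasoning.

No

1. f : ((A ⊔ (A ⊓ ¬C)) ⊓ ¬D)?  L(f) = {D} ∪ {((¬A ⊓ (¬A ⊔ C)) ⊔ D)}
   open: L(f) ⊇ {D, ¬B} — f ∉ ((A ⊔ (A ⊓ ¬C)) ⊓ ¬D) possible
2. Hence f : ((A ⊔ (A ⊓ ¬C)) ⊓ ¬D): not entailed.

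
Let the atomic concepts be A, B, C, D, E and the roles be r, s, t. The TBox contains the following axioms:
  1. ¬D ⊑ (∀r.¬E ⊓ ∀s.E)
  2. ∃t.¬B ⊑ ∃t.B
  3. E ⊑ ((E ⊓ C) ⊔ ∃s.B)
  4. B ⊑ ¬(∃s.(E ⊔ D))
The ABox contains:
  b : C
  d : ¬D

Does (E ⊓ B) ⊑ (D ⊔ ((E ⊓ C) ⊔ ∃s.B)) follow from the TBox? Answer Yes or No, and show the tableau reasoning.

Yes

1. (E ⊓ B) ⊑ (D ⊔ ((E ⊓ C) ⊔ ∃s.B))  ⇔  ((E ⊓ B) ⊓ (¬D ⊓ ((¬E ⊔ ¬C) ⊓ ∀s.¬B))) unsat w.r.t. T
   all branches close; clash {B, ¬B} at an ∃-successor
2. Hence (E ⊓ B) ⊑ (D ⊔ ((E ⊓ C) ⊔ ∃s.B)): entailed.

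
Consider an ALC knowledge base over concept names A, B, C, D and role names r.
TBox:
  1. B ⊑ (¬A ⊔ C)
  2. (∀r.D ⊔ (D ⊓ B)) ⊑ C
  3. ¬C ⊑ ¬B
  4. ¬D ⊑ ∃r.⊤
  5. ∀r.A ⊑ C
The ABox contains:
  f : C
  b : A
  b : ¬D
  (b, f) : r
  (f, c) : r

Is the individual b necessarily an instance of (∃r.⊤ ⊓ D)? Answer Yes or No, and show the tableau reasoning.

1. b : (∃r.⊤ ⊓ D)?  L(b) = {A, ¬D} ∪ {(∀r.⊥ ⊔ ¬D)}
   apply at b: ¬D⊑∃r.⊤
   open: L(b) ⊇ {A, C, ¬B, ¬D, ∃r.⊤} (+ ∃-successors) — b ∉ (∃r.⊤ ⊓ D) possible
2. Hence b : (∃r.⊤ ⊓ D): not entailed.

No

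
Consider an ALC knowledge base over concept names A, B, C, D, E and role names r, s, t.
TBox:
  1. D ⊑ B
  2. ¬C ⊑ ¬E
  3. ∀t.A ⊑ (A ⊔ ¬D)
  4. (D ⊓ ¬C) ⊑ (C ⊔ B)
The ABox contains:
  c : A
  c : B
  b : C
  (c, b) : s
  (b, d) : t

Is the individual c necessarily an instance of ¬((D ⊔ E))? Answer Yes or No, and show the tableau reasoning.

1. c : ¬((D ⊔ E))?  L(c) = {A, B} ∪ {(D ⊔ E)}
   open: L(c) ⊇ {A, B, C, D, ∃t.¬A} (+ ∃-successors) — c ∉ ¬((D ⊔ E)) possible
2. Hence c : ¬((D ⊔ E)): not entailed.

No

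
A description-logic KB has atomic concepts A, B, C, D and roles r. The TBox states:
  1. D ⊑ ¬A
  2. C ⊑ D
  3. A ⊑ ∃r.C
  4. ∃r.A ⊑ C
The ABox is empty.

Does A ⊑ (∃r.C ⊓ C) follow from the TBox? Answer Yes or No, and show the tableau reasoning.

No

1. A ⊑ (∃r.C ⊓ C)  ⇔  (A ⊓ (∀r.¬C ⊔ ¬C)) unsat w.r.t. T
   apply at x₀: A⊑∃r.C
   open: L(x₀) ⊇ {A, ¬C, ¬D, ∀r.¬A, ∃r.C} (+ ∃-successors)
2. Hence A ⊑ (∃r.C ⊓ C): not entailed.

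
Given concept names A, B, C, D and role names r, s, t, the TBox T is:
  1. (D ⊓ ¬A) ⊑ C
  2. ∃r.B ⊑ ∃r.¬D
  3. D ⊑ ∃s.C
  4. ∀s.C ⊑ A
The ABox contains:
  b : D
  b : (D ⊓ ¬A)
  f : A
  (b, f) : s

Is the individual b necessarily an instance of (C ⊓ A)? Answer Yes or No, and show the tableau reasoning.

No

1. b : (C ⊓ A)?  L(b) = {D, (D ⊓ ¬A)} ∪ {(¬C ⊔ ¬A)}
   apply at b: (D ⊓ ¬A)⊑C; D⊑∃s.C
   open: L(b) ⊇ {C, D, ¬A, ∀r.¬B, ∃s.C, …} (+ ∃-successors) — b ∉ (C ⊓ A) possible
2. Hence b : (C ⊓ A): not entailed.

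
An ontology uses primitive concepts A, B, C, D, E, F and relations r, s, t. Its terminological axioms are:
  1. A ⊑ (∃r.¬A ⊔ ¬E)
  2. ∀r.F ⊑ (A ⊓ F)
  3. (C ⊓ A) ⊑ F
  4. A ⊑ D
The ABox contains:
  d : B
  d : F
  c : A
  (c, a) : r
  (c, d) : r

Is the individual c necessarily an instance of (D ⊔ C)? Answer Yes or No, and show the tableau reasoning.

Yes

1. c : (D ⊔ C)?  L(c) = {A} ∪ {(¬D ⊓ ¬C)}
   clash {D, ¬D} at c — c ∈ (D ⊔ C)
2. Hence c : (D ⊔ C): entailed.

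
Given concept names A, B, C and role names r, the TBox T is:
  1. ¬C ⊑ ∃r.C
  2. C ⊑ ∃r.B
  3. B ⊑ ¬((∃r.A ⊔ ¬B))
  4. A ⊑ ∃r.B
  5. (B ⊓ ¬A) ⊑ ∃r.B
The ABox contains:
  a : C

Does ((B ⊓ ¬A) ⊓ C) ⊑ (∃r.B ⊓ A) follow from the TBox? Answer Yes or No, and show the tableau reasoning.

No

1. ((B ⊓ ¬A) ⊓ C) ⊑ (∃r.B ⊓ A)  ⇔  (((B ⊓ ¬A) ⊓ C) ⊓ (∀r.¬B ⊔ ¬A)) unsat w.r.t. T
   apply at x₀: C⊑∃r.B; B⊑¬((∃r.A ⊔ ¬B)); (B ⊓ ¬A)⊑∃r.B
   open: L(x₀) ⊇ {B, C, ¬A, ∀r.¬A, ∃r.B} (+ ∃-successors)
2. Hence ((B ⊓ ¬A) ⊓ C) ⊑ (∃r.B ⊓ A): not entailed.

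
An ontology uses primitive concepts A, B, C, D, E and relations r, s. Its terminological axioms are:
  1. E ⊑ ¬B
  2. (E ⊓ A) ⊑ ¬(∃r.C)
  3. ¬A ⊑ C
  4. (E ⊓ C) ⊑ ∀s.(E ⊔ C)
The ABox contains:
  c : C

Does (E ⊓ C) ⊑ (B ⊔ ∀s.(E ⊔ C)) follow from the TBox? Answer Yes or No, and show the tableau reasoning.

Yes

1. (E ⊓ C) ⊑ (B ⊔ ∀s.(E ⊔ C))  ⇔  ((E ⊓ C) ⊓ (¬B ⊓ ∃s.(¬E ⊓ ¬C))) unsat w.r.t. T
   all branches close; clash {C, ¬C} at an ∃-successor
2. Hence (E ⊓ C) ⊑ (B ⊔ ∀s.(E ⊔ C)): entailed.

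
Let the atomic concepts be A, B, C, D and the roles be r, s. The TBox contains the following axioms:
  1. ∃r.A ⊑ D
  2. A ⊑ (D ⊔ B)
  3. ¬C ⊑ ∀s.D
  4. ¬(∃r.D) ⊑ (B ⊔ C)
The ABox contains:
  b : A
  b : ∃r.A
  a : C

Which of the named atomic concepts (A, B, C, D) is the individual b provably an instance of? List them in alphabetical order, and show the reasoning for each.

{A, D}

1. b : A?  L(b) = {A, ∃r.A} ∪ {¬A}
   clash {A, ¬A} at b — b ∈ A
2. b : B?  L(b) = {A, ∃r.A} ∪ {¬B}
   apply at b: ∃r.A⊑D; A⊑(D ⊔ B)
   open: L(b) ⊇ {A, C, D, ¬B, ∃r.A, …} (+ ∃-successors) — b ∉ B possible
3. b : C?  L(b) = {A, ∃r.A} ∪ {¬C}
   apply at b: ∃r.A⊑D; A⊑(D ⊔ B); ¬C⊑∀s.D
   open: L(b) ⊇ {A, D, ¬C, ∀s.D, ∃r.A, …} (+ ∃-successors) — b ∉ C possible
4. b : D?  L(b) = {A, ∃r.A} ∪ {¬D}
   clash {D, ¬D} at b — b ∈ D
5. Entailed for b: {A, D}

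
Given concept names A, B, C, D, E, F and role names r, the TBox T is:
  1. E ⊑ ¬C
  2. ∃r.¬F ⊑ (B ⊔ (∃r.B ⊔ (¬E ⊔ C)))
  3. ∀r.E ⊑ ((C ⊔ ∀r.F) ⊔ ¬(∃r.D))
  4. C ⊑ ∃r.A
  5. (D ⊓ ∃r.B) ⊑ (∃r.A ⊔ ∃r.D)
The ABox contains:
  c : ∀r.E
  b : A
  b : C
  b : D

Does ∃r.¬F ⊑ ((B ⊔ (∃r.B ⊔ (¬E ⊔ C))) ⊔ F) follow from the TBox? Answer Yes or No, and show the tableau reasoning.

1. ∃r.¬F ⊑ ((B ⊔ (∃r.B ⊔ (¬E ⊔ C))) ⊔ F)  ⇔  (∃r.¬F ⊓ ((¬B ⊓ (∀r.¬B ⊓ (E ⊓ ¬C))) ⊓ ¬F)) unsat w.r.t. T
   all branches close; clash {C, ¬C} at x₀
2. Hence ∃r.¬F ⊑ ((B ⊔ (∃r.B ⊔ (¬E ⊔ C))) ⊔ F): entailed.

Yes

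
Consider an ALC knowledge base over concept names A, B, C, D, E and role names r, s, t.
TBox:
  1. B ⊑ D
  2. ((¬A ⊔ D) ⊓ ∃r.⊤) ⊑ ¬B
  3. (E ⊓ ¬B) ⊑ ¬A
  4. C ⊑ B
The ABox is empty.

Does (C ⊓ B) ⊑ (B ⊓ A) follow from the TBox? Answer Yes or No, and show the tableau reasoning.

1. (C ⊓ B) ⊑ (B ⊓ A)  ⇔  ((C ⊓ B) ⊓ (¬B ⊔ ¬A)) unsat w.r.t. T
   apply at x₀: B⊑D
   open: L(x₀) ⊇ {B, C, D, ¬A, ∀r.⊥}
2. Hence (C ⊓ B) ⊑ (B ⊓ A): not entailed.

No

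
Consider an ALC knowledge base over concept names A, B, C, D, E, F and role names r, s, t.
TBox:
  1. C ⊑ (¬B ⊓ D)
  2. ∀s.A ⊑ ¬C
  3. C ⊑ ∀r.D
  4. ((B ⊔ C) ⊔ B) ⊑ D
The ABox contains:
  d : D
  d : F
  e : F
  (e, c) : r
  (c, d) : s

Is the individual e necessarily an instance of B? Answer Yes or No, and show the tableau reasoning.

No

1. e : B?  L(e) = {F} ∪ {¬B}
   open: L(e) ⊇ {F, ¬B, ¬C} — e ∉ B possible
2. Hence e : B: not entailed.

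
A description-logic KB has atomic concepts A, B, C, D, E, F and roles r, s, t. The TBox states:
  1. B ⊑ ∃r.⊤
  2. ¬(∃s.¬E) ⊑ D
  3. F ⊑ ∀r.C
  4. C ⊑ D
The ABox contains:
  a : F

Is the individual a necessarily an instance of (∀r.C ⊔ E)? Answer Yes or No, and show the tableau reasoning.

Yes

1. a : (∀r.C ⊔ E)?  L(a) = {F} ∪ {(∃r.¬C ⊓ ¬E)}
   clash {C, ¬C} at an ∃-successor — a ∈ (∀r.C ⊔ E)
2. Hence a : (∀r.C ⊔ E): entailed.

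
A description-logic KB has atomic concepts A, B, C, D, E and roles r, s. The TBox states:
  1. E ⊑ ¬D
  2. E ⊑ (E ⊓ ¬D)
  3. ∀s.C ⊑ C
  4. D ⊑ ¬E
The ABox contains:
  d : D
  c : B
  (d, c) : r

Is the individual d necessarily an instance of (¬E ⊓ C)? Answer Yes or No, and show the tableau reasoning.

No

1. d : (¬E ⊓ C)?  L(d) = {D} ∪ {(E ⊔ ¬C)}
   apply at d: D⊑¬E
   open: L(d) ⊇ {D, ¬C, ¬E, ∃s.¬C} (+ ∃-successors) — d ∉ (¬E ⊓ C) possible
2. Hence d : (¬E ⊓ C): not entailed.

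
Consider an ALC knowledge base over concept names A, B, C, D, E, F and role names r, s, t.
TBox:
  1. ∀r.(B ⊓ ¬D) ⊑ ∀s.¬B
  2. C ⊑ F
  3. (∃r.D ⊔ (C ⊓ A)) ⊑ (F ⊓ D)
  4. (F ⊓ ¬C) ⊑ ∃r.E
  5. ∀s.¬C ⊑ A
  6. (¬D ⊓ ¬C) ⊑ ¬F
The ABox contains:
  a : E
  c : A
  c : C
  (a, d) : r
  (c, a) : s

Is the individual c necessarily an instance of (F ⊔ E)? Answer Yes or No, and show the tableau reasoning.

1. c : (F ⊔ E)?  L(c) = {A, C} ∪ {(¬F ⊓ ¬E)}
   clash {F, ¬F} at c — c ∈ (F ⊔ E)
2. Hence c : (F ⊔ E): entailed.

Yes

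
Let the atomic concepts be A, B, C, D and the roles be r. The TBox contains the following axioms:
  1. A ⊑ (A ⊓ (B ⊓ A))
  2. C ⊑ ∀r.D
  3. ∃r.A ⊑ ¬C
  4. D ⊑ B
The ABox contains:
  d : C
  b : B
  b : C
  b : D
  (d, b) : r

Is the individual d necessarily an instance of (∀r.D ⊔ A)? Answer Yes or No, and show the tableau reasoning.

Yes

1. d : (∀r.D ⊔ A)?  L(d) = {C} ∪ {(∃r.¬D ⊓ ¬A)}
   clash {C, ¬C} at d — d ∈ (∀r.D ⊔ A)
2. Hence d : (∀r.D ⊔ A): entailed.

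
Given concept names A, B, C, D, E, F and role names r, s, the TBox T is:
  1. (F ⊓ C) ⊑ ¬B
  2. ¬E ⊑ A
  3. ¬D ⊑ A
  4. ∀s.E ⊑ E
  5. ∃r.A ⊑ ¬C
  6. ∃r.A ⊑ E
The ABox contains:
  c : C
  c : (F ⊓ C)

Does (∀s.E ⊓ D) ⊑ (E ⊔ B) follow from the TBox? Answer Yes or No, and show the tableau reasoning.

Yes

1. (∀s.E ⊓ D) ⊑ (E ⊔ B)  ⇔  ((∀s.E ⊓ D) ⊓ (¬E ⊓ ¬B)) unsat w.r.t. T
   all branches close; clash {E, ¬E} at x₀
2. Hence (∀s.E ⊓ D) ⊑ (E ⊔ B): entailed.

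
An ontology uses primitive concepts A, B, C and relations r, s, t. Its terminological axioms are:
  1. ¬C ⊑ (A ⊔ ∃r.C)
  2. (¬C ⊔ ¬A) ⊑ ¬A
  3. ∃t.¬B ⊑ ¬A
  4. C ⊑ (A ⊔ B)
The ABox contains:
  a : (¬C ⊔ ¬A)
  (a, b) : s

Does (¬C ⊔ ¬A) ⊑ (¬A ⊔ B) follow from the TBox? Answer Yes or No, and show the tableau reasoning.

1. (¬C ⊔ ¬A) ⊑ (¬A ⊔ B)  ⇔  ((¬C ⊔ ¬A) ⊓ (A ⊓ ¬B)) unsat w.r.t. T
   all branches close; clash {A, ¬A} at x₀
2. Hence (¬C ⊔ ¬A) ⊑ (¬A ⊔ B): entailed.

Yes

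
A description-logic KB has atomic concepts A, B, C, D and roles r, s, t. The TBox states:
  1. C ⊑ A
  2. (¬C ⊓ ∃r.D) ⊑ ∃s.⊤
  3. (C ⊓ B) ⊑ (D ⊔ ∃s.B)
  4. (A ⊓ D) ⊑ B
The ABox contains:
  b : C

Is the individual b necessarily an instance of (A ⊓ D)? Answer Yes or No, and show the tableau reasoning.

No

1. b : (A ⊓ D)?  L(b) = {C} ∪ {(¬A ⊔ ¬D)}
   apply at b: C⊑A
   open: L(b) ⊇ {A, C, ¬B, ¬D} — b ∉ (A ⊓ D) possible
2. Hence b : (A ⊓ D): not entailed.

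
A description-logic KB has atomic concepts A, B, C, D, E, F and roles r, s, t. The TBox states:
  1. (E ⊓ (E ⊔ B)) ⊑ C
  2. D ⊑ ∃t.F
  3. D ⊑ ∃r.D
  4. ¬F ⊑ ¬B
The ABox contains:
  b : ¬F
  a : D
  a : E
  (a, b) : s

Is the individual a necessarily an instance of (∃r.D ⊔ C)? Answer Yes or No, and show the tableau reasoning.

1. a : (∃r.D ⊔ C)?  L(a) = {D, E} ∪ {(∀r.¬D ⊓ ¬C)}
   clash {C, ¬C} at a — a ∈ (∃r.D ⊔ C)
2. Hence a : (∃r.D ⊔ C): entailed.

Yes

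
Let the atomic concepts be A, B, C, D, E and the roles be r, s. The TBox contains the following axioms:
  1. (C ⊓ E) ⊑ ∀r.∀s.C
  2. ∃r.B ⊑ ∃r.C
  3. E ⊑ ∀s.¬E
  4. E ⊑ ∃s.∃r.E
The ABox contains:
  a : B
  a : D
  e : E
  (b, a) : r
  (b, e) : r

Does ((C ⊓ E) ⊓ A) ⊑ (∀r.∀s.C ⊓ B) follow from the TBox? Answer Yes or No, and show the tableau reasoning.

1. ((C ⊓ E) ⊓ A) ⊑ (∀r.∀s.C ⊓ B)  ⇔  (((C ⊓ E) ⊓ A) ⊓ (∃r.∃s.¬C ⊔ ¬B)) unsat w.r.t. T
   apply at x₀: (C ⊓ E)⊑∀r.∀s.C; E⊑∀s.¬E; E⊑∃s.∃r.E
   open: L(x₀) ⊇ {A, C, E, ¬B, ∀r.¬B, …} (+ ∃-successors)
2. Hence ((C ⊓ E) ⊓ A) ⊑ (∀r.∀s.C ⊓ B): not entailed.

No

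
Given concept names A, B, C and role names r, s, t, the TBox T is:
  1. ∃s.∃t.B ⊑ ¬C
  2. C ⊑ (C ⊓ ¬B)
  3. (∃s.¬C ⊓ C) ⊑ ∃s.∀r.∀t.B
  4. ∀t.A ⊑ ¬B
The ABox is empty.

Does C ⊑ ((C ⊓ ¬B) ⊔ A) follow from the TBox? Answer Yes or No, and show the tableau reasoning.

Yes

1. C ⊑ ((C ⊓ ¬B) ⊔ A)  ⇔  (C ⊓ ((¬C ⊔ B) ⊓ ¬A)) unsat w.r.t. T
   all branches close; clash {B, ¬B} at x₀
2. Hence C ⊑ ((C ⊓ ¬B) ⊔ A): entailed.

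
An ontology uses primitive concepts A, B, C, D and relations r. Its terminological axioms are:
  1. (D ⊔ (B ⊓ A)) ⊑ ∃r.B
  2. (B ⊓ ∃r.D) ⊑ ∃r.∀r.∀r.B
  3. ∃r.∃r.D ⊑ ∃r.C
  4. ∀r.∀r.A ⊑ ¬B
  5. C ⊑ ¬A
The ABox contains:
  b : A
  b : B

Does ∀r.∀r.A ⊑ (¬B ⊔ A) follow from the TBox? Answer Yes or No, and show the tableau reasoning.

1. ∀r.∀r.A ⊑ (¬B ⊔ A)  ⇔  (∀r.∀r.A ⊓ (B ⊓ ¬A)) unsat w.r.t. T
   all branches close; clash {B, ¬B} at x₀
2. Hence ∀r.∀r.A ⊑ (¬B ⊔ A): entailed.

Yes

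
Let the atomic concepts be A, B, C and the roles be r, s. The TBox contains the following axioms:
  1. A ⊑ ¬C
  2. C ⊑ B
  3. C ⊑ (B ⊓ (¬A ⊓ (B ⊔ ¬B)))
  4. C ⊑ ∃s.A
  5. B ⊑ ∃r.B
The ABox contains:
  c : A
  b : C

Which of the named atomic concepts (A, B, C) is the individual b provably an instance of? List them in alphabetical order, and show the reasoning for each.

{B, C}

1. b : A?  L(b) = {C} ∪ {¬A}
   apply at b: C⊑B; C⊑(B ⊓ (¬A ⊓ (B ⊔ ¬B))); C⊑∃s.A
   open: L(b) ⊇ {B, C, ¬A, ∃r.B, ∃s.A} (+ ∃-successors) — b ∉ A possible
2. b : B?  L(b) = {C} ∪ {¬B}
   clash {C, ¬C} at b — b ∈ B
3. b : C?  L(b) = {C} ∪ {¬C}
   clash {C, ¬C} at b — b ∈ C
4. Entailed for b: {B, C}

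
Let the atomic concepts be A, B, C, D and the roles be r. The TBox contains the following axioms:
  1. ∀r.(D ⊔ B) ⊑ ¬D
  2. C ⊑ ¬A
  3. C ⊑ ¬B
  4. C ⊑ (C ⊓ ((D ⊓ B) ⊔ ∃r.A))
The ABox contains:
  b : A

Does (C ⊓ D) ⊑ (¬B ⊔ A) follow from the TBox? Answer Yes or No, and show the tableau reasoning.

Yes

1. (C ⊓ D) ⊑ (¬B ⊔ A)  ⇔  ((C ⊓ D) ⊓ (B ⊓ ¬A)) unsat w.r.t. T
   all branches close; clash {B, ¬B} at x₀
2. Hence (C ⊓ D) ⊑ (¬B ⊔ A): entailed.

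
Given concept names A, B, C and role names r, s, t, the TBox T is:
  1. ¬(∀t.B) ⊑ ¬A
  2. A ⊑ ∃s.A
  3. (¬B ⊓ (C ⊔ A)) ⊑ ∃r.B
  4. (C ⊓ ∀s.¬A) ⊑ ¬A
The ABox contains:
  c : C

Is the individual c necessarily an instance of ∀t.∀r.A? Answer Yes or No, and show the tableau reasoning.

No

1. c : ∀t.∀r.A?  L(c) = {C} ∪ {∃t.∃r.¬A}
   open: L(c) ⊇ {B, C, ¬A, ∃t.∃r.¬A} (+ ∃-successors) — c ∉ ∀t.∀r.A possible
2. Hence c : ∀t.∀r.A: not entailed.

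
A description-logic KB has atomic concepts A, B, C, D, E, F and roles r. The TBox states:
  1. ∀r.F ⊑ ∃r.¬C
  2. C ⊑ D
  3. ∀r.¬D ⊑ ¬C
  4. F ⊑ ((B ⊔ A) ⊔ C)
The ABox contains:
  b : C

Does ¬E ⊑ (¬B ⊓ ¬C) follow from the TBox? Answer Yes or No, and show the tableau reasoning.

No

1. ¬E ⊑ (¬B ⊓ ¬C)  ⇔  (¬E ⊓ (B ⊔ C)) unsat w.r.t. T
   open: L(x₀) ⊇ {B, ¬C, ¬E, ¬F, ∃r.¬F} (+ ∃-successors)
2. Hence ¬E ⊑ (¬B ⊓ ¬C): not entailed.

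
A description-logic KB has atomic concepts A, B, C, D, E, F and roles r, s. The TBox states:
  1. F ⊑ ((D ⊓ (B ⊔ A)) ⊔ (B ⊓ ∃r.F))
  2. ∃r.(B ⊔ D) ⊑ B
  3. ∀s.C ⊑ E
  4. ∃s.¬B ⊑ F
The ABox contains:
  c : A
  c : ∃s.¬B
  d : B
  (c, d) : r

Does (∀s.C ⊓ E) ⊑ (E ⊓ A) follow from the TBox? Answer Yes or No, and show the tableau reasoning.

1. (∀s.C ⊓ E) ⊑ (E ⊓ A)  ⇔  ((∀s.C ⊓ E) ⊓ (¬E ⊔ ¬A)) unsat w.r.t. T
   open: L(x₀) ⊇ {E, ¬A, ¬F, ∀r.(¬B ⊓ ¬D), ∀s.B, …}
2. Hence (∀s.C ⊓ E) ⊑ (E ⊓ A): not entailed.

No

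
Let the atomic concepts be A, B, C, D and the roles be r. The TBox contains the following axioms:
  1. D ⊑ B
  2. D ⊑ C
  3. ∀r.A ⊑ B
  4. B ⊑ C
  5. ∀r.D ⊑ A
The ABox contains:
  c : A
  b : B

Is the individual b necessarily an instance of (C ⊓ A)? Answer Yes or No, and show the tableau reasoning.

1. b : (C ⊓ A)?  L(b) = {B} ∪ {(¬C ⊔ ¬A)}
   apply at b: B⊑C
   open: L(b) ⊇ {B, C, ¬A, ∃r.¬D} (+ ∃-successors) — b ∉ (C ⊓ A) possible
2. Hence b : (C ⊓ A): not entailed.

No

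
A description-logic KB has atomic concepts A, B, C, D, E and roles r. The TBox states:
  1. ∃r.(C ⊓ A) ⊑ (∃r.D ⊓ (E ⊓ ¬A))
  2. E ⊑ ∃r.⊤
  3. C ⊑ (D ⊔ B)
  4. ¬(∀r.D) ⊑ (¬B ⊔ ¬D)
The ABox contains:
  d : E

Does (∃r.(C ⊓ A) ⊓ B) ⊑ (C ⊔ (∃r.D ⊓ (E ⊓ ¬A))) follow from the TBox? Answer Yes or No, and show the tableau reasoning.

Yes

1. (∃r.(C ⊓ A) ⊓ B) ⊑ (C ⊔ (∃r.D ⊓ (E ⊓ ¬A)))  ⇔  ((∃r.(C ⊓ A) ⊓ B) ⊓ (¬C ⊓ (∀r.¬D ⊔ (¬E ⊔ A)))) unsat w.r.t. T
   all branches close; clash {A, ¬A} at x₀
2. Hence (∃r.(C ⊓ A) ⊓ B) ⊑ (C ⊔ (∃r.D ⊓ (E ⊓ ¬A))): entailed.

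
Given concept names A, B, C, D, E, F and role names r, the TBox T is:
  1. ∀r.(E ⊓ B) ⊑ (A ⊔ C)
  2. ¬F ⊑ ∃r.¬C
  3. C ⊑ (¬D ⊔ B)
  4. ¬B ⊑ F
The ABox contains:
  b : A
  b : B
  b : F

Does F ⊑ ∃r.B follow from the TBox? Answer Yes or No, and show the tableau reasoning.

1. F ⊑ ∃r.B  ⇔  (F ⊓ ∀r.¬B) unsat w.r.t. T
   open: L(x₀) ⊇ {F, ¬C, ∀r.¬B, ∃r.(¬E ⊔ ¬B)} (+ ∃-successors)
2. Hence F ⊑ ∃r.B: not entailed.

No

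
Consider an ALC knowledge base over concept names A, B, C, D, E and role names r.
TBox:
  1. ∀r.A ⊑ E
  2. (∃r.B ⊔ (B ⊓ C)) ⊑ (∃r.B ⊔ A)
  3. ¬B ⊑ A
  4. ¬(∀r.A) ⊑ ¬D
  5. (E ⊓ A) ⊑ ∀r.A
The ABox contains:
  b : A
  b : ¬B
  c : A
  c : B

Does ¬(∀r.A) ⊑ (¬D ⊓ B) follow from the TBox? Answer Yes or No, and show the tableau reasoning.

1. ¬(∀r.A) ⊑ (¬D ⊓ B)  ⇔  (∃r.¬A ⊓ (D ⊔ ¬B)) unsat w.r.t. T
   apply at x₀: ¬(∀r.A)⊑¬D
   open: L(x₀) ⊇ {A, ¬B, ¬D, ¬E, ∃r.¬A} (+ ∃-successors)
2. Hence ¬(∀r.A) ⊑ (¬D ⊓ B): not entailed.

No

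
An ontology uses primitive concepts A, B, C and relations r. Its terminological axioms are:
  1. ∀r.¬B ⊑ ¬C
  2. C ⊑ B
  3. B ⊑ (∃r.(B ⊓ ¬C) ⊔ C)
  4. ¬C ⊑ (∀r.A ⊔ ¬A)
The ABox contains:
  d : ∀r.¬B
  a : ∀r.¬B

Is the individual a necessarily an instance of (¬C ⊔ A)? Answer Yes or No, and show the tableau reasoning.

Yes

1. a : (¬C ⊔ A)?  L(a) = {∀r.¬B} ∪ {(C ⊓ ¬A)}
   clash {C, ¬C} at a — a ∈ (¬C ⊔ A)
2. Hence a : (¬C ⊔ A): entailed.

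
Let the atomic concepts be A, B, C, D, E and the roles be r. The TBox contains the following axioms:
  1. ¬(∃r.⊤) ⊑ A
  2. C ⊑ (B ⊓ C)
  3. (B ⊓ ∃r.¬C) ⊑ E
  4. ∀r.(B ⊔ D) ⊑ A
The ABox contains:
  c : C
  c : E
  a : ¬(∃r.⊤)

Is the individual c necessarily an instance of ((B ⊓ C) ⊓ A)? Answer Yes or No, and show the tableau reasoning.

1. c : ((B ⊓ C) ⊓ A)?  L(c) = {C, E} ∪ {((¬B ⊔ ¬C) ⊔ ¬A)}
   apply at c: C⊑(B ⊓ C)
   open: L(c) ⊇ {B, C, E, ¬A, ∃r.(¬B ⊓ ¬D), …} (+ ∃-successors) — c ∉ ((B ⊓ C) ⊓ A) possible
2. Hence c : ((B ⊓ C) ⊓ A): not entailed.

No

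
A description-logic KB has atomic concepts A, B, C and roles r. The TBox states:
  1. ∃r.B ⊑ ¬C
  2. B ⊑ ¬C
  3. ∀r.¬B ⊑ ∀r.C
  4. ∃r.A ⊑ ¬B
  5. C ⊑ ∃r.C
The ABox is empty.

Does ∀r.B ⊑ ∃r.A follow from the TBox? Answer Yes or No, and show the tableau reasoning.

1. ∀r.B ⊑ ∃r.A  ⇔  (∀r.B ⊓ ∀r.¬A) unsat w.r.t. T
   open: L(x₀) ⊇ {¬B, ¬C, ∀r.B, ∀r.¬A, ∃r.B} (+ ∃-successors)
2. Hence ∀r.B ⊑ ∃r.A: not entailed.

No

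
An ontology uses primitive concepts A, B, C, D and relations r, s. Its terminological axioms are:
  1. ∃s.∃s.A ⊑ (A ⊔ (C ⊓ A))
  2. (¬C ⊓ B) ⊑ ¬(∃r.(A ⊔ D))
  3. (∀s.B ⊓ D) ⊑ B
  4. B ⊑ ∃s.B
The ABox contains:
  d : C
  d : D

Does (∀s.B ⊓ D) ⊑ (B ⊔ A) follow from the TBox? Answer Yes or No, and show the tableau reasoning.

1. (∀s.B ⊓ D) ⊑ (B ⊔ A)  ⇔  ((∀s.B ⊓ D) ⊓ (¬B ⊓ ¬A)) unsat w.r.t. T
   all branches close; clash {B, ¬B} at x₀
2. Hence (∀s.B ⊓ D) ⊑ (B ⊔ A): entailed.

Yes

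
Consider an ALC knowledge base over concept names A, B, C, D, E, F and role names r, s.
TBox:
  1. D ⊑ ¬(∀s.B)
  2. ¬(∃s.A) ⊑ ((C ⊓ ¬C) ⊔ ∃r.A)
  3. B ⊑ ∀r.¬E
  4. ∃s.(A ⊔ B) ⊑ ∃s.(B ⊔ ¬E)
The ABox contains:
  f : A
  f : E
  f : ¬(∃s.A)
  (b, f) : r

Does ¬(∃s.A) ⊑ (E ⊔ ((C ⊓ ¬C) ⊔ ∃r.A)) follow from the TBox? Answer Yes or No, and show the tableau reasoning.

Yes

1. ¬(∃s.A) ⊑ (E ⊔ ((C ⊓ ¬C) ⊔ ∃r.A))  ⇔  (∀s.¬A ⊓ (¬E ⊓ ((¬C ⊔ C) ⊓ ∀r.¬A))) unsat w.r.t. T
   all branches close; clash {A, ¬A} at an ∃-successor
2. Hence ¬(∃s.A) ⊑ (E ⊔ ((C ⊓ ¬C) ⊔ ∃r.A)): entailed.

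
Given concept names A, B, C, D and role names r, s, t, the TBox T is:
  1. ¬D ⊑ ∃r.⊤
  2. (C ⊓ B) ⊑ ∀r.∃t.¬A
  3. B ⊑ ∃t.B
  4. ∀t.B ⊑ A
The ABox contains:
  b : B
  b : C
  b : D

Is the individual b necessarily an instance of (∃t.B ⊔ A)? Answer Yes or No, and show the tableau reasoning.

Yes

1. b : (∃t.B ⊔ A)?  L(b) = {B, C, D} ∪ {(∀t.¬B ⊓ ¬A)}
   clash {A, ¬A} at b — b ∈ (∃t.B ⊔ A)
2. Hence b : (∃t.B ⊔ A): entailed.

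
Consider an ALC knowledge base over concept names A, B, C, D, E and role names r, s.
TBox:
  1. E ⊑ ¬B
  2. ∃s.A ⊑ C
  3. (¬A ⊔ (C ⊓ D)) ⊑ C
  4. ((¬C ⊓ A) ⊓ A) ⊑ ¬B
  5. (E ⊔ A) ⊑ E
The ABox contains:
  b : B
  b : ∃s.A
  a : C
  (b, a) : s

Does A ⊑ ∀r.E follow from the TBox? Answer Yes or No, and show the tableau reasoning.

No

1. A ⊑ ∀r.E  ⇔  (A ⊓ ∃r.¬E) unsat w.r.t. T
   open: L(x₀) ⊇ {A, E, ¬B, ¬C, ∀s.¬A, …} (+ ∃-successors)
2. Hence A ⊑ ∀r.E: not entailed.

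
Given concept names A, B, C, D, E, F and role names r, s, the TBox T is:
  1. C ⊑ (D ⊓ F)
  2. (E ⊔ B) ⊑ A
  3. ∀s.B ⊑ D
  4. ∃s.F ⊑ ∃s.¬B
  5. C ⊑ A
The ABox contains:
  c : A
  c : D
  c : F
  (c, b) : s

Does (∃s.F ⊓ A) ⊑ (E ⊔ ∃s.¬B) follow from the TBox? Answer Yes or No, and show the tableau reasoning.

1. (∃s.F ⊓ A) ⊑ (E ⊔ ∃s.¬B)  ⇔  ((∃s.F ⊓ A) ⊓ (¬E ⊓ ∀s.B)) unsat w.r.t. T
   all branches close; clash {B, ¬B} at an ∃-successor
2. Hence (∃s.F ⊓ A) ⊑ (E ⊔ ∃s.¬B): entailed.

Yes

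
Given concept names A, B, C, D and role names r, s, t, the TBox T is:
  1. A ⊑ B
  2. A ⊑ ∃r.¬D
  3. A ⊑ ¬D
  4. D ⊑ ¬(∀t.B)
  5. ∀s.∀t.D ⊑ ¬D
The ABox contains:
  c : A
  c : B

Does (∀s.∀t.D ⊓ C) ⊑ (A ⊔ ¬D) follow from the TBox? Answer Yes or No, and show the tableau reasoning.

Yes

1. (∀s.∀t.D ⊓ C) ⊑ (A ⊔ ¬D)  ⇔  ((∀s.∀t.D ⊓ C) ⊓ (¬A ⊓ D)) unsat w.r.t. T
   all branches close; clash {D, ¬D} at x₀
2. Hence (∀s.∀t.D ⊓ C) ⊑ (A ⊔ ¬D): entailed.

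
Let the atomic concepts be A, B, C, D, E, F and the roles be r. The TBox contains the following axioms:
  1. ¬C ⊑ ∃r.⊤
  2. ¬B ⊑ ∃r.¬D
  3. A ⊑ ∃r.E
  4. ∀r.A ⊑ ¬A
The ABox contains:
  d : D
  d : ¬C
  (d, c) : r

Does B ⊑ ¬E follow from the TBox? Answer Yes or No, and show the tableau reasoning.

No

1. B ⊑ ¬E  ⇔  (B ⊓ E) unsat w.r.t. T
   open: L(x₀) ⊇ {B, C, E, ¬A}
2. Hence B ⊑ ¬E: not entailed.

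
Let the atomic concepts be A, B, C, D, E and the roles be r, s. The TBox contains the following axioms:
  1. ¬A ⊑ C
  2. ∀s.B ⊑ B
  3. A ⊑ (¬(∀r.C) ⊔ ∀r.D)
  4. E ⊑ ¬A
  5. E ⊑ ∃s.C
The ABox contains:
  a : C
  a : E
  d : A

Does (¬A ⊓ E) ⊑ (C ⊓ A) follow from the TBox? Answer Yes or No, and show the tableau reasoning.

No

1. (¬A ⊓ E) ⊑ (C ⊓ A)  ⇔  ((¬A ⊓ E) ⊓ (¬C ⊔ ¬A)) unsat w.r.t. T
   apply at x₀: ¬A⊑C; E⊑∃s.C
   open: L(x₀) ⊇ {C, E, ¬A, ∃s.C, ∃s.¬B} (+ ∃-successors)
2. Hence (¬A ⊓ E) ⊑ (C ⊓ A): not entailed.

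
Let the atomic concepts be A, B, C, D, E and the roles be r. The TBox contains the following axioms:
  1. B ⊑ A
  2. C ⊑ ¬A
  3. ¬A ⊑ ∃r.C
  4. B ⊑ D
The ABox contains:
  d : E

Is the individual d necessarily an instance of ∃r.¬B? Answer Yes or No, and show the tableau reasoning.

1. d : ∃r.¬B?  L(d) = {E} ∪ {∀r.B}
   open: L(d) ⊇ {A, E, ¬B, ¬C, ∀r.B} — d ∉ ∃r.¬B possible
2. Hence d : ∃r.¬B: not entailed.

No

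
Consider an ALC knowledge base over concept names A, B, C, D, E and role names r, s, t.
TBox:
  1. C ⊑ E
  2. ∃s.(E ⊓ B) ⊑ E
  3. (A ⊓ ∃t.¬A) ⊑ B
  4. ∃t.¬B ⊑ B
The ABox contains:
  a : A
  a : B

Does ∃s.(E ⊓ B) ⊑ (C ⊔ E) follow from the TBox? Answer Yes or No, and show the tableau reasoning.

1. ∃s.(E ⊓ B) ⊑ (C ⊔ E)  ⇔  (∃s.(E ⊓ B) ⊓ (¬C ⊓ ¬E)) unsat w.r.t. T
   all branches close; clash {E, ¬E} at x₀
2. Hence ∃s.(E ⊓ B) ⊑ (C ⊔ E): entailed.

Yes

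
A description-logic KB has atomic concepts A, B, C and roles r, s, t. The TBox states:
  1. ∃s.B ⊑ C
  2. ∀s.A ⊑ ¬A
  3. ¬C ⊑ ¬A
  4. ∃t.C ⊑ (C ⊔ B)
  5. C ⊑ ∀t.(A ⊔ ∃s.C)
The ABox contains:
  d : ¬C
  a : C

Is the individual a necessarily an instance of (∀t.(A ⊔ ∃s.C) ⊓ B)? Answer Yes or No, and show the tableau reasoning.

1. a : (∀t.(A ⊔ ∃s.C) ⊓ B)?  L(a) = {C} ∪ {(∃t.(¬A ⊓ ∀s.¬C) ⊔ ¬B)}
   apply at a: C⊑∀t.(A ⊔ ∃s.C)
   open: L(a) ⊇ {C, ¬B, ∀t.(A ⊔ ∃s.C), ∀t.¬C, ∃s.¬A} (+ ∃-successors) — a ∉ (∀t.(A ⊔ ∃s.C) ⊓ B) possible
2. Hence a : (∀t.(A ⊔ ∃s.C) ⊓ B): not entailed.

No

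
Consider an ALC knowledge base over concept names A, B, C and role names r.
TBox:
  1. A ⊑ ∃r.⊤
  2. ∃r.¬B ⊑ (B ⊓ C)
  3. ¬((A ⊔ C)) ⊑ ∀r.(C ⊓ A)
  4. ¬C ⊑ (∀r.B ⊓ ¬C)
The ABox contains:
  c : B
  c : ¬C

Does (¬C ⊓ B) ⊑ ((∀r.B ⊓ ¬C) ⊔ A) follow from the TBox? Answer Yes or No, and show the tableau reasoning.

1. (¬C ⊓ B) ⊑ ((∀r.B ⊓ ¬C) ⊔ A)  ⇔  ((¬C ⊓ B) ⊓ ((∃r.¬B ⊔ C) ⊓ ¬A)) unsat w.r.t. T
   all branches close; clash {C, ¬C} at x₀
2. Hence (¬C ⊓ B) ⊑ ((∀r.B ⊓ ¬C) ⊔ A): entailed.

Yes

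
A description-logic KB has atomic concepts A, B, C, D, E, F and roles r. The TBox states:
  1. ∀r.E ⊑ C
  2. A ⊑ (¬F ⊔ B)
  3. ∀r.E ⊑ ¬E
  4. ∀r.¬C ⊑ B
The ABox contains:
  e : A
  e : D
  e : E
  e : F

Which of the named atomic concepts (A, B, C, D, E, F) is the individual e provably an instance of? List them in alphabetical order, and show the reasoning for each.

1. e : A?  L(e) = {A, D, E, F} ∪ {¬A}
   clash {A, ¬A} at e — e ∈ A
2. e : B?  L(e) = {A, D, E, F} ∪ {¬B}
   clash {B, ¬B} at e — e ∈ B
3. e : C?  L(e) = {A, D, E, F} ∪ {¬C}
   apply at e: A⊑(¬F ⊔ B)
   open: L(e) ⊇ {A, B, D, E, F, …} (+ ∃-successors) — e ∉ C possible
4. e : D?  L(e) = {A, D, E, F} ∪ {¬D}
   clash {D, ¬D} at e — e ∈ D
5. e : E?  L(e) = {A, D, E, F} ∪ {¬E}
   clash {E, ¬E} at e — e ∈ E
6. e : F?  L(e) = {A, D, E, F} ∪ {¬F}
   clash {F, ¬F} at e — e ∈ F
7. Entailed for e: {A, B, D, E, F}

{A, B, D, E, F}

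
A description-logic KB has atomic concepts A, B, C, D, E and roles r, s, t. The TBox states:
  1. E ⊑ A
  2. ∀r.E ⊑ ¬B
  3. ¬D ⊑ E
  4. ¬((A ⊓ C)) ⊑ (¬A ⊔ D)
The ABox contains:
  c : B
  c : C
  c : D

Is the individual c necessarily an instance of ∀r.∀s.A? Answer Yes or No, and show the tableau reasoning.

1. c : ∀r.∀s.A?  L(c) = {B, C, D} ∪ {∃r.∃s.¬A}
   open: L(c) ⊇ {A, B, C, D, ¬E, …} (+ ∃-successors) — c ∉ ∀r.∀s.A possible
2. Hence c : ∀r.∀s.A: not entailed.

No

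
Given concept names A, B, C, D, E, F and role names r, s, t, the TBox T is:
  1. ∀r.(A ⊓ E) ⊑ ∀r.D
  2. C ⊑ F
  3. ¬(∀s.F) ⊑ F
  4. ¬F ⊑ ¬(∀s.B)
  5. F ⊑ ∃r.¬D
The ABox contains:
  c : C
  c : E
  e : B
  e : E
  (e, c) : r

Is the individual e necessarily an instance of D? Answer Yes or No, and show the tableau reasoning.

No

1. e : D?  L(e) = {B, E} ∪ {¬D}
   open: L(e) ⊇ {B, E, F, ¬C, ¬D, …} (+ ∃-successors) — e ∉ D possible
2. Hence e : D: not entailed.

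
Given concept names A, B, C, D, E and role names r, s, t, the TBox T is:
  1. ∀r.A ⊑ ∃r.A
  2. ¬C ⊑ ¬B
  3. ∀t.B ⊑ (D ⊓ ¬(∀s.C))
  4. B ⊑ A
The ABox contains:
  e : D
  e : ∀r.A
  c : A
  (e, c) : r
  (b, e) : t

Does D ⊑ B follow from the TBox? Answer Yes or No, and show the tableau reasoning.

No

1. D ⊑ B  ⇔  (D ⊓ ¬B) unsat w.r.t. T
   open: L(x₀) ⊇ {D, ¬B, ∃r.¬A, ∃t.¬B} (+ ∃-successors)
2. Hence D ⊑ B: not entailed.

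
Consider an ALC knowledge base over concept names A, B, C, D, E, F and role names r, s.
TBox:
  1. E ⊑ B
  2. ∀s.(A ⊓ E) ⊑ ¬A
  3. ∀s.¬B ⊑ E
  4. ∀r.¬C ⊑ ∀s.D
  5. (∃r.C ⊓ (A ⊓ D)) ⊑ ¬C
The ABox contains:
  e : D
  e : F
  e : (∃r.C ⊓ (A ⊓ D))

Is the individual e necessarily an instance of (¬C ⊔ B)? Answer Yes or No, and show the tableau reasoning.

Yes

1. e : (¬C ⊔ B)?  L(e) = {D, F, (∃r.C ⊓ (A ⊓ D))} ∪ {(C ⊓ ¬B)}
   clash {B, ¬B} at e — e ∈ (¬C ⊔ B)
2. Hence e : (¬C ⊔ B): entailed.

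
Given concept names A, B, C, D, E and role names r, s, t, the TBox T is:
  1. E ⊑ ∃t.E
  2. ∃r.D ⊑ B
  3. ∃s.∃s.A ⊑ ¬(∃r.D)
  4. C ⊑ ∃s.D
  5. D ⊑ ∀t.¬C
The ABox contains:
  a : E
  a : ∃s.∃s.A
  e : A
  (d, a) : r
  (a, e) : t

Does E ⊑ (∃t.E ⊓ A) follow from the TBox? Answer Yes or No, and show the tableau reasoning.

1. E ⊑ (∃t.E ⊓ A)  ⇔  (E ⊓ (∀t.¬E ⊔ ¬A)) unsat w.r.t. T
   apply at x₀: E⊑∃t.E
   open: L(x₀) ⊇ {E, ¬A, ¬C, ¬D, ∀r.¬D, …} (+ ∃-successors)
2. Hence E ⊑ (∃t.E ⊓ A): not entailed.

No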